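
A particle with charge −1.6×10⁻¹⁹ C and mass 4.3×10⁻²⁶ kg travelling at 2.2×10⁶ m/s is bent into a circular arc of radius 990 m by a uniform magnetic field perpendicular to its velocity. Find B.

B ≈ 6.0×10⁻⁴ T

From |q|vB = mv²/r, B = mv/(|q|r).
B = (4.3×10⁻²⁶)(2.2×10⁶)/((1.6×10⁻¹⁹)(990)) ≈ 6.0×10⁻⁴ T.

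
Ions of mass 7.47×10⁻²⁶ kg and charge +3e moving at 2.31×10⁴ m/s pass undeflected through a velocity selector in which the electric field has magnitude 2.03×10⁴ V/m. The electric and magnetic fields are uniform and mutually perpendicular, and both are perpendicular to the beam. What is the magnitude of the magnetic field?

B = 0.879 T

Balance of forces in the selector: qE = qvB ⇒ B = E/v.
B = 2.03×10⁴/2.31×10⁴ = 0.879 T.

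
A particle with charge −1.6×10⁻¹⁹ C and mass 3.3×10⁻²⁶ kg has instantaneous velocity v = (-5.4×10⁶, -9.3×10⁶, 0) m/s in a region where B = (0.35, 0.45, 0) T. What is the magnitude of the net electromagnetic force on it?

v×B = (0, 0, 8.25×10⁵) N/C.
F = q v×B = (−1.6×10⁻¹⁹ C)·(0, 0, 8.25×10⁵) = (0, 0, -1.32×10⁻¹³) N.
|F| = 1.32×10⁻¹³ N.

|F| ≈ 1.32×10⁻¹³ N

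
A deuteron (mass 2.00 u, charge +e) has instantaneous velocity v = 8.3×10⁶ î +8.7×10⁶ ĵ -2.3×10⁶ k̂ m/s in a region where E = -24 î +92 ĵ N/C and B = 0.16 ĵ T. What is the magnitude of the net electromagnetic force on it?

|F| ≈ 2.21×10⁻¹³ N

v×B = (3.68×10⁵, 0, 1.33×10⁶) N/C.
E + v×B = (3.68×10⁵, 92.0, 1.33×10⁶) N/C.
F = q(E + v×B) = (1.602×10⁻¹⁹ C)·(3.68×10⁵, 92.0, 1.33×10⁶) = (5.89×10⁻¹⁴, 1.47×10⁻¹⁷, 2.13×10⁻¹³) N.
|F| = 2.21×10⁻¹³ N.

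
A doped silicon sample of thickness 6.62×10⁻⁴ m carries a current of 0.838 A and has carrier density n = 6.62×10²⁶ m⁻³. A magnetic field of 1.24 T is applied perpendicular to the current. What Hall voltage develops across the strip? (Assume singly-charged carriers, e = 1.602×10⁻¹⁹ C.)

V_H = IB/(n e t).
V_H = (0.838)(1.24)/((6.62×10²⁶)(1.602×10⁻¹⁹)(6.62×10⁻⁴)) ≈ 1.48×10⁻⁵ V.

V_H ≈ 1.48×10⁻⁵ V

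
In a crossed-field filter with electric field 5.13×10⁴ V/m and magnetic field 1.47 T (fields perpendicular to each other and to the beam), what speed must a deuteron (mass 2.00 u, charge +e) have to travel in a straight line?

Zero net Lorentz force requires |qE| = |q v×B|, i.e. E = vB.
v = E/B = 5.13×10⁴/1.47 = 3.49×10⁴ m/s.
The result is independent of the particle's charge and mass.

v = 3.49×10⁴ m/s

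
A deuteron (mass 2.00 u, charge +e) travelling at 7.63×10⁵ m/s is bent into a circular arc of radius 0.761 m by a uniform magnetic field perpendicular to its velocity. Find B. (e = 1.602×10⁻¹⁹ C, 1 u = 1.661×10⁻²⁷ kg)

From |q|vB = mv²/r, B = mv/(|q|r).
B = (3.322×10⁻²⁷)(7.63×10⁵)/((1.602×10⁻¹⁹)(0.761)) ≈ 0.0208 T.

B ≈ 0.0208 T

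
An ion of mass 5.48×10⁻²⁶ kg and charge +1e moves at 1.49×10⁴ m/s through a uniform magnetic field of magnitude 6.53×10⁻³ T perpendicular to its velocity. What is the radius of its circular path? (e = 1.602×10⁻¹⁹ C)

r ≈ 0.781 m

The magnetic force provides the centripetal force: |q|vB = mv²/r.
r = mv/(|q|B) = (5.48×10⁻²⁶)(1.49×10⁴)/((1.602×10⁻¹⁹)(6.53×10⁻³)) ≈ 0.781 m.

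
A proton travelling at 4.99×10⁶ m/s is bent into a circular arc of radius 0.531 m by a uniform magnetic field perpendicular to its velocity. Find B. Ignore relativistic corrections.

B ≈ 0.0981 T

From |q|vB = mv²/r, B = mv/(|q|r).
B = (1.673×10⁻²⁷)(4.99×10⁶)/((1.602×10⁻¹⁹)(0.531)) ≈ 0.0981 T.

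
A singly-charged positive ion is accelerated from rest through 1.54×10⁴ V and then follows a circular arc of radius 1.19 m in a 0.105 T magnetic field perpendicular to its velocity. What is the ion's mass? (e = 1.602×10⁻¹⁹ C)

m ≈ 8.12×10⁻²⁶ kg

Combine |q|V = ½mv² and r = mv/(|q|B): eliminate v to get m = qB²r²/(2V).
m = (1.602×10⁻¹⁹)(0.105)²(1.19)²/(2·1.54×10⁴) ≈ 8.12×10⁻²⁶ kg.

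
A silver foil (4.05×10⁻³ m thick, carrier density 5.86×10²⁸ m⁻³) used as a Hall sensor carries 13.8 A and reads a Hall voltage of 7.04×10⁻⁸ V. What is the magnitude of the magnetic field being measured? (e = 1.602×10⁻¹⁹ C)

B ≈ 0.194 T

From V_H = IB/(n e t), B = V_H n e t / I.
B = (7.04×10⁻⁸)(5.86×10²⁸)(1.602×10⁻¹⁹)(4.05×10⁻³)/13.8 ≈ 0.194 T.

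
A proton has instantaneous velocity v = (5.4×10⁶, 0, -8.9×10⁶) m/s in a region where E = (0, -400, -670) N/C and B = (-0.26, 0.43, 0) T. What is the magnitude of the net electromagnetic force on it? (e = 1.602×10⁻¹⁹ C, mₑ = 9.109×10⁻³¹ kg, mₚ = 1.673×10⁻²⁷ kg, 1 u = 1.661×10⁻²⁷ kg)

v×B = (3.83×10⁶, 2.31×10⁶, 2.32×10⁶) N/C.
E + v×B = (3.83×10⁶, 2.31×10⁶, 2.32×10⁶) N/C.
F = q(E + v×B) = (1.602×10⁻¹⁹ C)·(3.83×10⁶, 2.31×10⁶, 2.32×10⁶) = (6.13×10⁻¹³, 3.71×10⁻¹³, 3.72×10⁻¹³) N.
|F| = 8.07×10⁻¹³ N.

|F| ≈ 8.07×10⁻¹³ N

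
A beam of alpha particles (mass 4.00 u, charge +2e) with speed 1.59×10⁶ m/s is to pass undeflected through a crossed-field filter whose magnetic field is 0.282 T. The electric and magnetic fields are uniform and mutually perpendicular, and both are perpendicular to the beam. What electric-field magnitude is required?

E = 4.48×10⁵ V/m

For straight-line motion qE = qvB, so E = vB.
E = 1.59×10⁶ × 0.282 = 4.48×10⁵ V/m.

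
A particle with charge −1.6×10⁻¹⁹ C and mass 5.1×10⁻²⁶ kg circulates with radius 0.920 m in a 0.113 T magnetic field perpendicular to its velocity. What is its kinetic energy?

v = |q|Br/m, then KE = ½mv² = (qBr)²/(2m).
v = (1.6×10⁻¹⁹)(0.113)(0.920)/5.1×10⁻²⁶ ≈ 3.261×10⁵ m/s.
KE = ½(5.1×10⁻²⁶)(3.261×10⁵)² ≈ 2.71×10⁻¹⁵ J.

KE ≈ 2.71×10⁻¹⁵ J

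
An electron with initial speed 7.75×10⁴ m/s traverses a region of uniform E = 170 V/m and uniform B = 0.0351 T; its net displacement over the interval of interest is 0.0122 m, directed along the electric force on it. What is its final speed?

B does no work; ΔKE = |q|E d.
½mv_f² = ½mv₀² + |q|Ed = ½(9.109×10⁻³¹)(7.75×10⁴)² + (1.602×10⁻¹⁹)(170)(0.0122) ≈ 2.736×10⁻²¹ J + 3.323×10⁻¹⁹ J ≈ 3.350×10⁻¹⁹ J.
v_f = √(2·3.350×10⁻¹⁹/9.109×10⁻³¹) ≈ 8.58×10⁵ m/s.

v_f ≈ 8.58×10⁵ m/s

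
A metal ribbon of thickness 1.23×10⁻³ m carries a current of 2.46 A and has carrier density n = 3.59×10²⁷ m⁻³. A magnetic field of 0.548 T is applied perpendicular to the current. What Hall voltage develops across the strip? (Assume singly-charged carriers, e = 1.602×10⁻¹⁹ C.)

V_H ≈ 1.91×10⁻⁶ V

V_H = IB/(n e t).
V_H = (2.46)(0.548)/((3.59×10²⁷)(1.602×10⁻¹⁹)(1.23×10⁻³)) ≈ 1.91×10⁻⁶ V.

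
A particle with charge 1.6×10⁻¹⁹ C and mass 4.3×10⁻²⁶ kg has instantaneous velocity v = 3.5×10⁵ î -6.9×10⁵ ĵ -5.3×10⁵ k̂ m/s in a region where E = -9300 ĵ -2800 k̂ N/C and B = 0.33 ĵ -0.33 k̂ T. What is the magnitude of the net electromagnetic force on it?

|F| ≈ 6.90×10⁻¹⁴ N

v×B = (4.03×10⁵, 1.16×10⁵, 1.16×10⁵) N/C.
E + v×B = (4.03×10⁵, 1.06×10⁵, 1.13×10⁵) N/C.
F = q(E + v×B) = (1.6×10⁻¹⁹ C)·(4.03×10⁵, 1.06×10⁵, 1.13×10⁵) = (6.44×10⁻¹⁴, 1.70×10⁻¹⁴, 1.80×10⁻¹⁴) N.
|F| = 6.90×10⁻¹⁴ N.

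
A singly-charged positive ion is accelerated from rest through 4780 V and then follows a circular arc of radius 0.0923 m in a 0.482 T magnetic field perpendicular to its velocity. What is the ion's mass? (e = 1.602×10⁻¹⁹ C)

Combine |q|V = ½mv² and r = mv/(|q|B): eliminate v to get m = qB²r²/(2V).
m = (1.602×10⁻¹⁹)(0.482)²(0.0923)²/(2·4780) ≈ 3.32×10⁻²⁶ kg.

m ≈ 3.32×10⁻²⁶ kg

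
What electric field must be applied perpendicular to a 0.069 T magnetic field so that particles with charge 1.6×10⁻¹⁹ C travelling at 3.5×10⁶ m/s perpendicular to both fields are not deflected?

E = 2.4×10⁵ V/m

For straight-line motion qE = qvB, so E = vB.
E = 3.5×10⁶ × 0.069 = 2.4×10⁵ V/m.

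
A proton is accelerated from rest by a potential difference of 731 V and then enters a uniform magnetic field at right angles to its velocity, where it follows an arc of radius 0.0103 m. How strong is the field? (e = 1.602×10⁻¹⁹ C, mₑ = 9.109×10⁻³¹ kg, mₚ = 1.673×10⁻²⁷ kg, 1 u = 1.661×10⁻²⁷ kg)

v = √(2|q|V/m) = √(2·1.602×10⁻¹⁹·731/1.673×10⁻²⁷) ≈ 3.742×10⁵ m/s.
B = mv/(|q|r) = (1.673×10⁻²⁷)(3.742×10⁵)/((1.602×10⁻¹⁹)(0.0103)) ≈ 0.379 T.

B ≈ 0.379 T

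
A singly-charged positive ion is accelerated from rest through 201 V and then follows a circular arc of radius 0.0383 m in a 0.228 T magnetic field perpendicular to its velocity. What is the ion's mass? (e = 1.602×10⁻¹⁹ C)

Combine |q|V = ½mv² and r = mv/(|q|B): eliminate v to get m = qB²r²/(2V).
m = (1.602×10⁻¹⁹)(0.228)²(0.0383)²/(2·201) ≈ 3.04×10⁻²⁶ kg.

m ≈ 3.04×10⁻²⁶ kg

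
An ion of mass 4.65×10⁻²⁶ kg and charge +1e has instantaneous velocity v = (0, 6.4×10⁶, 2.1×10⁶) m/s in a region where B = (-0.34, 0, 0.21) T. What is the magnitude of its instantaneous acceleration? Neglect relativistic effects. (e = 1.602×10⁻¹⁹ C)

v×B = (1.34×10⁶, -7.14×10⁵, 2.18×10⁶) N/C.
F = q v×B = (1.602×10⁻¹⁹ C)·(1.34×10⁶, -7.14×10⁵, 2.18×10⁶) = (2.15×10⁻¹³, -1.14×10⁻¹³, 3.49×10⁻¹³) N.
|a| = |F|/m = 4.254×10⁻¹³/4.65×10⁻²⁶ ≈ 9.15×10¹² m/s².

|a| ≈ 9.15×10¹² m/s²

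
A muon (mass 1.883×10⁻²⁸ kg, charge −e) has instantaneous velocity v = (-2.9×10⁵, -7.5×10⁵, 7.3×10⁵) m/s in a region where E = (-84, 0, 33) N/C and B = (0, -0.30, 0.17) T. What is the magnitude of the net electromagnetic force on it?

v×B = (9.15×10⁴, 4.93×10⁴, 8.70×10⁴) N/C.
E + v×B = (9.14×10⁴, 4.93×10⁴, 8.70×10⁴) N/C.
F = q(E + v×B) = (−1.602×10⁻¹⁹ C)·(9.14×10⁴, 4.93×10⁴, 8.70×10⁴) = (-1.46×10⁻¹⁴, -7.90×10⁻¹⁵, -1.39×10⁻¹⁴) N.
|F| = 2.17×10⁻¹⁴ N.

|F| ≈ 2.17×10⁻¹⁴ N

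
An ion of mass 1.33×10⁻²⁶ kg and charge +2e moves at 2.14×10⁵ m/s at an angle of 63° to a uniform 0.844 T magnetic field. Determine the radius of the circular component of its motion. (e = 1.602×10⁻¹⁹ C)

r ≈ 9.38×10⁻³ m

v⊥ = v sinθ = 2.14×10⁵·sin63° ≈ 1.907×10⁵ m/s.
r = m v⊥/(|q|B) = (1.33×10⁻²⁶)(1.907×10⁵)/((3.204×10⁻¹⁹)(0.844)) ≈ 9.38×10⁻³ m.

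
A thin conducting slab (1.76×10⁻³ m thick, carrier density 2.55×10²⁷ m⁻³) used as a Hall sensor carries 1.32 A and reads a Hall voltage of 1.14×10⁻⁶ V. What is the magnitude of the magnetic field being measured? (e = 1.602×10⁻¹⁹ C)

From V_H = IB/(n e t), B = V_H n e t / I.
B = (1.14×10⁻⁶)(2.55×10²⁷)(1.602×10⁻¹⁹)(1.76×10⁻³)/1.32 ≈ 0.621 T.

B ≈ 0.621 T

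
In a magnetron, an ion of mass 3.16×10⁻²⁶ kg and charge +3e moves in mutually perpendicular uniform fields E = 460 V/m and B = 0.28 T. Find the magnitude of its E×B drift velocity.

v_d ≈ 1600 m/s

In crossed fields the guiding centre drifts at v_d = |E×B|/B² = E/B, independent of charge and mass.
v_d = 460/0.28 = 1600 m/s.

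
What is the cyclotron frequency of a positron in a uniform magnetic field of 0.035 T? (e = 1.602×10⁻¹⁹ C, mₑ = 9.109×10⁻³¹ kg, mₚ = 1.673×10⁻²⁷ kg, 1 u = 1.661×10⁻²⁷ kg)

f ≈ 9.8×10⁸ Hz

f = |q|B/(2πm).
f = (1.602×10⁻¹⁹)(0.035)/(2π·9.109×10⁻³¹) ≈ 9.8×10⁸ Hz.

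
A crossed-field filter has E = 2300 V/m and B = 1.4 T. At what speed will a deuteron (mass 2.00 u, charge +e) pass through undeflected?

Straight-line motion ⇒ electric and magnetic forces cancel, so E = vB.
v = E/B = 2300/1.4 = 1600 m/s.
The result is independent of the particle's charge and mass.

v = 1600 m/s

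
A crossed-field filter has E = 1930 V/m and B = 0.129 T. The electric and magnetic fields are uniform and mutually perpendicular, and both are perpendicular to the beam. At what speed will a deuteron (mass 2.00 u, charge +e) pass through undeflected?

v = 1.50×10⁴ m/s

For undeflected motion the electric and magnetic forces balance: qE = qvB.
v = E/B = 1930/0.129 = 1.50×10⁴ m/s.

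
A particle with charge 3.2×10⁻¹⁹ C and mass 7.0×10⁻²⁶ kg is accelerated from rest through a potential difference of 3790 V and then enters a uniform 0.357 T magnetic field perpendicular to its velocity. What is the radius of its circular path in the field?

Acceleration: |q|V = ½mv² ⇒ v = √(2|q|V/m) = √(2·3.2×10⁻¹⁹·3790/7.0×10⁻²⁶) ≈ 1.861×10⁵ m/s.
In the field: r = mv/(|q|B) = (7.0×10⁻²⁶)(1.861×10⁵)/((3.2×10⁻¹⁹)(0.357)) ≈ 0.114 m.

r ≈ 0.114 m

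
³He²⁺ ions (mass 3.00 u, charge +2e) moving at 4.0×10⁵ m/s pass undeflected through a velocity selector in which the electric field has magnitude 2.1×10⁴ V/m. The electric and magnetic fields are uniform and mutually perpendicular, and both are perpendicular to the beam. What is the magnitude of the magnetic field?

B = 0.052 T

Balance of forces in the selector: qE = qvB ⇒ B = E/v.
B = 2.1×10⁴/4.0×10⁵ = 0.052 T.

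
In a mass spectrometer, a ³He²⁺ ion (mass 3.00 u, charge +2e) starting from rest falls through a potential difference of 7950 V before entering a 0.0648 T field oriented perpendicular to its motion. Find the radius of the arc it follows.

Acceleration: |q|V = ½mv² ⇒ v = √(2|q|V/m) = √(2·3.204×10⁻¹⁹·7950/4.983×10⁻²⁷) ≈ 1.011×10⁶ m/s.
In the field: r = mv/(|q|B) = (4.983×10⁻²⁷)(1.011×10⁶)/((3.204×10⁻¹⁹)(0.0648)) ≈ 0.243 m.

r ≈ 0.243 m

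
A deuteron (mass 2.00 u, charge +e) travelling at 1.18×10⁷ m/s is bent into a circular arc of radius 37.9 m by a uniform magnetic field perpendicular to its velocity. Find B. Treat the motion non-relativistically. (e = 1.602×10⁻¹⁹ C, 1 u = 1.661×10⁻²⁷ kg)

B ≈ 6.46×10⁻³ T

From |q|vB = mv²/r, B = mv/(|q|r).
B = (3.322×10⁻²⁷)(1.18×10⁷)/((1.602×10⁻¹⁹)(37.9)) ≈ 6.46×10⁻³ T.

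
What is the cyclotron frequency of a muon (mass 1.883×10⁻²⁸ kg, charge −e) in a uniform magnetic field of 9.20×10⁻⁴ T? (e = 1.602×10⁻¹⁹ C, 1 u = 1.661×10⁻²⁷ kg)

f = |q|B/(2πm).
f = (1.602×10⁻¹⁹)(9.20×10⁻⁴)/(2π·1.883×10⁻²⁸) ≈ 1.25×10⁵ Hz.

f ≈ 1.25×10⁵ Hz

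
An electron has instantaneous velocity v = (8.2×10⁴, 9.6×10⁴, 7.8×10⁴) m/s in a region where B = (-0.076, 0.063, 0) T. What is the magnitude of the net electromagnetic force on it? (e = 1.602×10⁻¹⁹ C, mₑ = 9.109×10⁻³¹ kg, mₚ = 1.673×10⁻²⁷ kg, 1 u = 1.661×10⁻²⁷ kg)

v×B = (-4910, -5930, 1.25×10⁴) N/C.
F = q v×B = (−1.602×10⁻¹⁹ C)·(-4910, -5930, 1.25×10⁴) = (7.87×10⁻¹⁶, 9.50×10⁻¹⁶, -2.00×10⁻¹⁵) N.
|F| = 2.35×10⁻¹⁵ N.

|F| ≈ 2.35×10⁻¹⁵ N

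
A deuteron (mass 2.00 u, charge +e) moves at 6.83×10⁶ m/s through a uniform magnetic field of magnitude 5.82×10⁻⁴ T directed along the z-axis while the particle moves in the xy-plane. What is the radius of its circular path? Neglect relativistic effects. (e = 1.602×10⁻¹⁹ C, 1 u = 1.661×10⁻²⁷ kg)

r ≈ 243 m

The magnetic force provides the centripetal force: |q|vB = mv²/r.
r = mv/(|q|B) = (3.322×10⁻²⁷)(6.83×10⁶)/((1.602×10⁻¹⁹)(5.82×10⁻⁴)) ≈ 243 m.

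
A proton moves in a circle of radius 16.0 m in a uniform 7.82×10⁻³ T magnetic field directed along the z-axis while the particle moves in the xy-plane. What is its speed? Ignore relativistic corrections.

v ≈ 1.20×10⁷ m/s

From |q|vB = mv²/r, v = |q|Br/m.
v = (1.602×10⁻¹⁹)(7.82×10⁻³)(16.0)/1.673×10⁻²⁷ ≈ 1.20×10⁷ m/s.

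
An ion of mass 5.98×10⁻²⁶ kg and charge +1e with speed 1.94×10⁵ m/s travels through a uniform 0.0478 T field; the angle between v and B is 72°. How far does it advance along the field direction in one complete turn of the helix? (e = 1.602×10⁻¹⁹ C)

v∥ = v cosθ = 1.94×10⁵·cos72° ≈ 5.995×10⁴ m/s.
T = 2πm/(|q|B) = 2π(5.98×10⁻²⁶)/((1.602×10⁻¹⁹)(0.0478)) ≈ 4.907×10⁻⁵ s.
pitch = v∥ T = (5.995×10⁴)(4.907×10⁻⁵) ≈ 2.94 m.

p ≈ 2.94 m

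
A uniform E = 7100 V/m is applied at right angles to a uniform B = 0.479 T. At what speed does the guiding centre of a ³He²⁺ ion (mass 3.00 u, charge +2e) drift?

v_d ≈ 1.48×10⁴ m/s

The E×B drift speed is v_d = E/B.
v_d = 7100/0.479 = 1.48×10⁴ m/s.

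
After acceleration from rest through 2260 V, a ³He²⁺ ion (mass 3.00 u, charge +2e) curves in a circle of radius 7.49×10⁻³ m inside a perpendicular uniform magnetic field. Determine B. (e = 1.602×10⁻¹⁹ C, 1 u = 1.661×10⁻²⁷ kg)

v = √(2|q|V/m) = √(2·3.204×10⁻¹⁹·2260/4.983×10⁻²⁷) ≈ 5.391×10⁵ m/s.
B = mv/(|q|r) = (4.983×10⁻²⁷)(5.391×10⁵)/((3.204×10⁻¹⁹)(7.49×10⁻³)) ≈ 1.12 T.

B ≈ 1.12 T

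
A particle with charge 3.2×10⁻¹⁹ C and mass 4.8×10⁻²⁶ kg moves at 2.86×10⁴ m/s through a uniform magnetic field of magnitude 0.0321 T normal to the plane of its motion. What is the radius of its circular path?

The magnetic force provides the centripetal force: |q|vB = mv²/r.
r = mv/(|q|B) = (4.8×10⁻²⁶)(2.86×10⁴)/((3.2×10⁻¹⁹)(0.0321)) ≈ 0.134 m.

r ≈ 0.134 m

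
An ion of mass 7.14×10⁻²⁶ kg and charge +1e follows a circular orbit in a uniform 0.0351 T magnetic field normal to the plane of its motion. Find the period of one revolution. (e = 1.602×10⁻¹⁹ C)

T ≈ 7.98×10⁻⁵ s

The cyclotron period depends only on m, q, B: T = 2πm/(|q|B).
T = 2π(7.14×10⁻²⁶)/((1.602×10⁻¹⁹)(0.0351)) ≈ 7.98×10⁻⁵ s.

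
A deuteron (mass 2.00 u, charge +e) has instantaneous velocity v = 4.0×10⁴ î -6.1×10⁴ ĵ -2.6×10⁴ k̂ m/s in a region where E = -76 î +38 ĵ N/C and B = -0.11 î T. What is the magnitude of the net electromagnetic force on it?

v×B = (0, 2860, -6710) N/C.
E + v×B = (-76.0, 2900, -6710) N/C.
F = q(E + v×B) = (1.602×10⁻¹⁹ C)·(-76.0, 2900, -6710) = (-1.22×10⁻¹⁷, 4.64×10⁻¹⁶, -1.07×10⁻¹⁵) N.
|F| = 1.17×10⁻¹⁵ N.

|F| ≈ 1.17×10⁻¹⁵ N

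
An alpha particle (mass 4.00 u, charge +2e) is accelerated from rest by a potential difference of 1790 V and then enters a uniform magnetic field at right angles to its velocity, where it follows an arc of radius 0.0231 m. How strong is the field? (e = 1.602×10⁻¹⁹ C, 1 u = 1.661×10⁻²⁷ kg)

v = √(2|q|V/m) = √(2·3.204×10⁻¹⁹·1790/6.644×10⁻²⁷) ≈ 4.155×10⁵ m/s.
B = mv/(|q|r) = (6.644×10⁻²⁷)(4.155×10⁵)/((3.204×10⁻¹⁹)(0.0231)) ≈ 0.373 T.

B ≈ 0.373 T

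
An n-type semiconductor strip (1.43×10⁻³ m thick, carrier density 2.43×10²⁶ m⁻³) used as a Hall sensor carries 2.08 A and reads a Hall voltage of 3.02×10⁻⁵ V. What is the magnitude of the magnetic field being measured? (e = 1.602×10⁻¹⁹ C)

B ≈ 0.808 T

From V_H = IB/(n e t), B = V_H n e t / I.
B = (3.02×10⁻⁵)(2.43×10²⁶)(1.602×10⁻¹⁹)(1.43×10⁻³)/2.08 ≈ 0.808 T.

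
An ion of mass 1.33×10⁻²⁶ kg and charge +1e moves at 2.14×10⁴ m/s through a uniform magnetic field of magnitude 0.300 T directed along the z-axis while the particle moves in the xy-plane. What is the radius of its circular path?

The magnetic force provides the centripetal force: |q|vB = mv²/r.
r = mv/(|q|B) = (1.33×10⁻²⁶)(2.14×10⁴)/((1.602×10⁻¹⁹)(0.300)) ≈ 5.92×10⁻³ m.

r ≈ 5.92×10⁻³ m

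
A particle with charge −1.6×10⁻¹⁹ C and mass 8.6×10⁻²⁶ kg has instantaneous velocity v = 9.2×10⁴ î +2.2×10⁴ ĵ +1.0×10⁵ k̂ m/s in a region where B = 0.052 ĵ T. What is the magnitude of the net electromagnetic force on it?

v×B = (-5200, 0, 4780) N/C.
F = q v×B = (−1.6×10⁻¹⁹ C)·(-5200, 0, 4780) = (8.32×10⁻¹⁶, 0, -7.65×10⁻¹⁶) N.
|F| = 1.13×10⁻¹⁵ N.

|F| ≈ 1.13×10⁻¹⁵ N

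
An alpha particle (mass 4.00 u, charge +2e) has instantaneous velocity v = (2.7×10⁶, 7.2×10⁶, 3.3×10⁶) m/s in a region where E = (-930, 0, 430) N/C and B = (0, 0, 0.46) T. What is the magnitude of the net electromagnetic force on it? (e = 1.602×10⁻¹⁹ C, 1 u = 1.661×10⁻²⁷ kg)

|F| ≈ 1.13×10⁻¹² N

v×B = (3.31×10⁶, -1.24×10⁶, 0) N/C.
E + v×B = (3.31×10⁶, -1.24×10⁶, 430) N/C.
F = q(E + v×B) = (3.204×10⁻¹⁹ C)·(3.31×10⁶, -1.24×10⁶, 430) = (1.06×10⁻¹², -3.98×10⁻¹³, 1.38×10⁻¹⁶) N.
|F| = 1.13×10⁻¹² N.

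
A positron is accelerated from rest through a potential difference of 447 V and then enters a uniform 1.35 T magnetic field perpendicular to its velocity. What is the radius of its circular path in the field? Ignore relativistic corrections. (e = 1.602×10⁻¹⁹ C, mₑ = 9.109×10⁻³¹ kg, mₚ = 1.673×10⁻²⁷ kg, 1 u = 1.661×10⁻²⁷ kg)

r ≈ 5.28×10⁻⁵ m

Acceleration: |q|V = ½mv² ⇒ v = √(2|q|V/m) = √(2·1.602×10⁻¹⁹·447/9.109×10⁻³¹) ≈ 1.254×10⁷ m/s.
In the field: r = mv/(|q|B) = (9.109×10⁻³¹)(1.254×10⁷)/((1.602×10⁻¹⁹)(1.35)) ≈ 5.28×10⁻⁵ m.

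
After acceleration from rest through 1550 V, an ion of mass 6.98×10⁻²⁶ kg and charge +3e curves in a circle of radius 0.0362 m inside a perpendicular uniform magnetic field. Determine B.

v = √(2|q|V/m) = √(2·4.806×10⁻¹⁹·1550/6.98×10⁻²⁶) ≈ 1.461×10⁵ m/s.
B = mv/(|q|r) = (6.98×10⁻²⁶)(1.461×10⁵)/((4.806×10⁻¹⁹)(0.0362)) ≈ 0.586 T.

B ≈ 0.586 T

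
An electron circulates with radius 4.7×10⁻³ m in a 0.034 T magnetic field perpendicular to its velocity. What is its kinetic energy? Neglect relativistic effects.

v = |q|Br/m, then KE = ½mv² = (qBr)²/(2m).
v = (1.602×10⁻¹⁹)(0.034)(4.7×10⁻³)/9.109×10⁻³¹ ≈ 2.810×10⁷ m/s.
KE = ½(9.109×10⁻³¹)(2.810×10⁷)² ≈ 3.6×10⁻¹⁶ J.

KE ≈ 3.6×10⁻¹⁶ J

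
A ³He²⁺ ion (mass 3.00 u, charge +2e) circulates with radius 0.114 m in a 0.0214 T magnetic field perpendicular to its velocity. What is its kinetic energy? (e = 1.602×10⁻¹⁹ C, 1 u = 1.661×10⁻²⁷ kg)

KE ≈ 383 eV

v = |q|Br/m, then KE = ½mv² = (qBr)²/(2m).
v = (3.204×10⁻¹⁹)(0.0214)(0.114)/4.983×10⁻²⁷ ≈ 1.569×10⁵ m/s.
KE = ½(4.983×10⁻²⁷)(1.569×10⁵)² ≈ 6.13×10⁻¹⁷ J = 383 eV.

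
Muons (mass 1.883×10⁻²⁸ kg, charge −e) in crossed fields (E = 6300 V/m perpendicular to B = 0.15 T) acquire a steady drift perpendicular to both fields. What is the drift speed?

v_d ≈ 4.2×10⁴ m/s

The steady drift has the magnetic force balancing the electric force, so v_d = E/B.
v_d = 6300/0.15 = 4.2×10⁴ m/s.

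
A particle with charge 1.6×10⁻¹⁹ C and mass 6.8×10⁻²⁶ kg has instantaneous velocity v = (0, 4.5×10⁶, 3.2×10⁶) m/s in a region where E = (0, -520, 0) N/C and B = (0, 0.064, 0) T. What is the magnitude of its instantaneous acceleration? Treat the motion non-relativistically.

v×B = (-2.05×10⁵, 0, 0) N/C.
E + v×B = (-2.05×10⁵, -520, 0) N/C.
F = q(E + v×B) = (1.6×10⁻¹⁹ C)·(-2.05×10⁵, -520, 0) = (-3.28×10⁻¹⁴, -8.32×10⁻¹⁷, 0) N.
|a| = |F|/m = 3.277×10⁻¹⁴/6.8×10⁻²⁶ ≈ 4.82×10¹¹ m/s².

|a| ≈ 4.82×10¹¹ m/s²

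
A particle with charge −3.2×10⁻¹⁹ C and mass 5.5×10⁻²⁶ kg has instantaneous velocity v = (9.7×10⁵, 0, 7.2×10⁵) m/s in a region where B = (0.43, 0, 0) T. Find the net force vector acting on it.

v×B = (0, 3.10×10⁵, 0) N/C.
F = q v×B = (−3.2×10⁻¹⁹ C)·(0, 3.10×10⁵, 0) = (0, -9.91×10⁻¹⁴, 0) N.

F ≈ (0, -9.91×10⁻¹⁴, 0) N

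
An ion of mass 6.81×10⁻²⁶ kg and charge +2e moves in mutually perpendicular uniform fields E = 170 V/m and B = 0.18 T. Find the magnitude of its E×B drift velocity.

The steady drift has the magnetic force balancing the electric force, so v_d = E/B.
v_d = 170/0.18 = 940 m/s.

v_d ≈ 940 m/s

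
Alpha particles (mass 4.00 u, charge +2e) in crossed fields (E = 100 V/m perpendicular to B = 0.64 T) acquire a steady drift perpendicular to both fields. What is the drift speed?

The E×B drift speed is v_d = E/B.
v_d = 100/0.64 = 160 m/s.

v_d ≈ 160 m/s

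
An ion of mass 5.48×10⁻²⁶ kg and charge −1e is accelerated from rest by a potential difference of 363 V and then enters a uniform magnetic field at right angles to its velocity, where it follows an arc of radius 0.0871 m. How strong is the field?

v = √(2|q|V/m) = √(2·1.602×10⁻¹⁹·363/5.48×10⁻²⁶) ≈ 4.607×10⁴ m/s.
B = mv/(|q|r) = (5.48×10⁻²⁶)(4.607×10⁴)/((1.602×10⁻¹⁹)(0.0871)) ≈ 0.181 T.

B ≈ 0.181 T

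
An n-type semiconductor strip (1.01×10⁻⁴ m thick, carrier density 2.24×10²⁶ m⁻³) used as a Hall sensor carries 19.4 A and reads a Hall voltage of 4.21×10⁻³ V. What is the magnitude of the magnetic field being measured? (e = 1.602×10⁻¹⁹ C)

B ≈ 0.787 T

From V_H = IB/(n e t), B = V_H n e t / I.
B = (4.21×10⁻³)(2.24×10²⁶)(1.602×10⁻¹⁹)(1.01×10⁻⁴)/19.4 ≈ 0.787 T.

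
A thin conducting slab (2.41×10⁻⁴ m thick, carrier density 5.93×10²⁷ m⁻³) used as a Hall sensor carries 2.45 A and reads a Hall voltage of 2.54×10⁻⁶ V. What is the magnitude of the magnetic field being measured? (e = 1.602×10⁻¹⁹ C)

From V_H = IB/(n e t), B = V_H n e t / I.
B = (2.54×10⁻⁶)(5.93×10²⁷)(1.602×10⁻¹⁹)(2.41×10⁻⁴)/2.45 ≈ 0.237 T.

B ≈ 0.237 T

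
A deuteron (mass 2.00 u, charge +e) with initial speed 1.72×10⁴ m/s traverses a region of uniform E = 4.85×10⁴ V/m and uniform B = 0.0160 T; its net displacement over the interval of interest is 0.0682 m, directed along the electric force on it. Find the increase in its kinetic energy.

The magnetic force is always ⟂ v and does no work; only the electric force changes KE.
ΔKE = F_E · d = |q|E d = (1.602×10⁻¹⁹)(4.85×10⁴)(0.0682) ≈ 5.30×10⁻¹⁶ J.

ΔKE ≈ 5.30×10⁻¹⁶ J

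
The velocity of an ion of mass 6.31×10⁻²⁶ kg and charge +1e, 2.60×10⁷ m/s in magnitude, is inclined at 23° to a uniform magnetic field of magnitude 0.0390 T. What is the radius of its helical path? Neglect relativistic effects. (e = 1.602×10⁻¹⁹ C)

v⊥ = v sinθ = 2.60×10⁷·sin23° ≈ 1.016×10⁷ m/s.
r = m v⊥/(|q|B) = (6.31×10⁻²⁶)(1.016×10⁷)/((1.602×10⁻¹⁹)(0.0390)) ≈ 103 m.

r ≈ 103 m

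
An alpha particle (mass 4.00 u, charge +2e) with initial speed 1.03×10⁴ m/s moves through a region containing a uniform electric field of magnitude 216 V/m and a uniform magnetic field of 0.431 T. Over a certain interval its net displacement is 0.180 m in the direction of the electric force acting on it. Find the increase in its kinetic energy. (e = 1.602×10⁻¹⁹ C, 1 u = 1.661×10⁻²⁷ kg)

ΔKE ≈ 1.25×10⁻¹⁷ J

The magnetic force is always ⟂ v and does no work; only the electric force changes KE.
ΔKE = F_E · d = |q|E d = (3.204×10⁻¹⁹)(216)(0.180) ≈ 1.25×10⁻¹⁷ J.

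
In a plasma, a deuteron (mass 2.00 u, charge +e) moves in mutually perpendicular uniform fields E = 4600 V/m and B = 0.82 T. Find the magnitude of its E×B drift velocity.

The E×B drift speed is v_d = E/B.
v_d = 4600/0.82 = 5600 m/s.

v_d ≈ 5600 m/s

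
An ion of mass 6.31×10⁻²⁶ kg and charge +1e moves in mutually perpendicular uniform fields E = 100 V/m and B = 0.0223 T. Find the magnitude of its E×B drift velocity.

v_d ≈ 4480 m/s

In crossed fields the guiding centre drifts at v_d = |E×B|/B² = E/B, independent of charge and mass.
v_d = 100/0.0223 = 4480 m/s.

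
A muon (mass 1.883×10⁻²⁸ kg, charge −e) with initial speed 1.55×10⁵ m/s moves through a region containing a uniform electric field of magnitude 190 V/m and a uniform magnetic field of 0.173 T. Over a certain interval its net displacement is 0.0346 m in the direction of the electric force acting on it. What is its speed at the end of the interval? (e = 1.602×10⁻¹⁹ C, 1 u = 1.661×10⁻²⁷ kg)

B does no work; ΔKE = |q|E d.
½mv_f² = ½mv₀² + |q|Ed = ½(1.883×10⁻²⁸)(1.55×10⁵)² + (1.602×10⁻¹⁹)(190)(0.0346) ≈ 2.262×10⁻¹⁸ J + 1.053×10⁻¹⁸ J ≈ 3.315×10⁻¹⁸ J.
v_f = √(2·3.315×10⁻¹⁸/1.883×10⁻²⁸) ≈ 1.88×10⁵ m/s.

v_f ≈ 1.88×10⁵ m/s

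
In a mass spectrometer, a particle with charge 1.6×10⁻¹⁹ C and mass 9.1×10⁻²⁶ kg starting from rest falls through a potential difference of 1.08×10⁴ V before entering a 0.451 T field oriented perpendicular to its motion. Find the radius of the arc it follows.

r ≈ 0.246 m

Acceleration: |q|V = ½mv² ⇒ v = √(2|q|V/m) = √(2·1.6×10⁻¹⁹·1.08×10⁴/9.1×10⁻²⁶) ≈ 1.949×10⁵ m/s.
In the field: r = mv/(|q|B) = (9.1×10⁻²⁶)(1.949×10⁵)/((1.6×10⁻¹⁹)(0.451)) ≈ 0.246 m.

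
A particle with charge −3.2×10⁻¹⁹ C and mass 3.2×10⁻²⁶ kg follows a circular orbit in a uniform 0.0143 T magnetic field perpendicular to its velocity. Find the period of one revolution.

T ≈ 4.39×10⁻⁵ s

The cyclotron period depends only on m, q, B: T = 2πm/(|q|B).
T = 2π(3.2×10⁻²⁶)/((3.2×10⁻¹⁹)(0.0143)) ≈ 4.39×10⁻⁵ s.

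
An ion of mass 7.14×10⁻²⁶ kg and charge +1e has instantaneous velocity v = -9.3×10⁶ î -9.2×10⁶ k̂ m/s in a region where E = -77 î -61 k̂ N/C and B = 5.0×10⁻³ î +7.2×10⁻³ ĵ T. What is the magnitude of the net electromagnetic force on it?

|F| ≈ 1.68×10⁻¹⁴ N

v×B = (6.62×10⁴, -4.60×10⁴, -6.70×10⁴) N/C.
E + v×B = (6.62×10⁴, -4.60×10⁴, -6.70×10⁴) N/C.
F = q(E + v×B) = (1.602×10⁻¹⁹ C)·(6.62×10⁴, -4.60×10⁴, -6.70×10⁴) = (1.06×10⁻¹⁴, -7.37×10⁻¹⁵, -1.07×10⁻¹⁴) N.
|F| = 1.68×10⁻¹⁴ N.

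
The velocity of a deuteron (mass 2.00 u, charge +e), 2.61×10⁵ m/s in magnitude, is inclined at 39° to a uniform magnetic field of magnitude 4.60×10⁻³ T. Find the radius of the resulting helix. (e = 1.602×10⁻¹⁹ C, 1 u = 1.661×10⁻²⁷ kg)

r ≈ 0.740 m

v⊥ = v sinθ = 2.61×10⁵·sin39° ≈ 1.643×10⁵ m/s.
r = m v⊥/(|q|B) = (3.322×10⁻²⁷)(1.643×10⁵)/((1.602×10⁻¹⁹)(4.60×10⁻³)) ≈ 0.740 m.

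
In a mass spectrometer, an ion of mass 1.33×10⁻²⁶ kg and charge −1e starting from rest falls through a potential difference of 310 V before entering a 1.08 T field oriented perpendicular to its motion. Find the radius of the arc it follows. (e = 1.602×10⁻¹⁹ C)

r ≈ 6.64×10⁻³ m

Acceleration: |q|V = ½mv² ⇒ v = √(2|q|V/m) = √(2·1.602×10⁻¹⁹·310/1.33×10⁻²⁶) ≈ 8.642×10⁴ m/s.
In the field: r = mv/(|q|B) = (1.33×10⁻²⁶)(8.642×10⁴)/((1.602×10⁻¹⁹)(1.08)) ≈ 6.64×10⁻³ m.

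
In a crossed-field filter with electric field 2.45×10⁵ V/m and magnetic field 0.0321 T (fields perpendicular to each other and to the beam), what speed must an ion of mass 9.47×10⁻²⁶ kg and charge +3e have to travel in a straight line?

v = 7.63×10⁶ m/s

Zero net Lorentz force requires |qE| = |q v×B|, i.e. E = vB.
v = E/B = 2.45×10⁵/0.0321 = 7.63×10⁶ m/s.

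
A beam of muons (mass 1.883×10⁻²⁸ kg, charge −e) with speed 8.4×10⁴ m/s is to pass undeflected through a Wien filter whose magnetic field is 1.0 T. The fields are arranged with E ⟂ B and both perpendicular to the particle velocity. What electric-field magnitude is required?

E = 8.4×10⁴ V/m

For straight-line motion qE = qvB, so E = vB.
E = 8.4×10⁴ × 1.0 = 8.4×10⁴ V/m.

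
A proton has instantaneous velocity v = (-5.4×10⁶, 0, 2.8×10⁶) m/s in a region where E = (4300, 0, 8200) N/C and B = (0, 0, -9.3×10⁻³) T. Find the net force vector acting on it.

v×B = (0, -5.02×10⁴, 0) N/C.
E + v×B = (4300, -5.02×10⁴, 8200) N/C.
F = q(E + v×B) = (1.602×10⁻¹⁹ C)·(4300, -5.02×10⁴, 8200) = (6.89×10⁻¹⁶, -8.05×10⁻¹⁵, 1.31×10⁻¹⁵) N.

F ≈ (6.89×10⁻¹⁶, -8.05×10⁻¹⁵, 1.31×10⁻¹⁵) N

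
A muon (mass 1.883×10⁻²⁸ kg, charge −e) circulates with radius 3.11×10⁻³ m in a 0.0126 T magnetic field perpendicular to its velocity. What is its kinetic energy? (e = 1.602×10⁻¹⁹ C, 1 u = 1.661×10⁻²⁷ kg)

KE ≈ 1.05×10⁻¹⁹ J

v = |q|Br/m, then KE = ½mv² = (qBr)²/(2m).
v = (1.602×10⁻¹⁹)(0.0126)(3.11×10⁻³)/1.883×10⁻²⁸ ≈ 3.334×10⁴ m/s.
KE = ½(1.883×10⁻²⁸)(3.334×10⁴)² ≈ 1.05×10⁻¹⁹ J.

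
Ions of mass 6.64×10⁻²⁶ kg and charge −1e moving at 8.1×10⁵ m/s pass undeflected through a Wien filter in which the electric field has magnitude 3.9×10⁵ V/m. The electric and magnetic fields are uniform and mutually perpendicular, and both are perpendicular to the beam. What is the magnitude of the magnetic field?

Balance of forces in the selector: qE = qvB ⇒ B = E/v.
B = 3.9×10⁵/8.1×10⁵ = 0.48 T.

B = 0.48 T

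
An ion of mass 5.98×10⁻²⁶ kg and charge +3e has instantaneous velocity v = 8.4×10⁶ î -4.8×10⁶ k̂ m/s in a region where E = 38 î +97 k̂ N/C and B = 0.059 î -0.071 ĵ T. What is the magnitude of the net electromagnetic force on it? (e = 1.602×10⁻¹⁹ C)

|F| ≈ 3.57×10⁻¹³ N

v×B = (-3.41×10⁵, -2.83×10⁵, -5.96×10⁵) N/C.
E + v×B = (-3.41×10⁵, -2.83×10⁵, -5.96×10⁵) N/C.
F = q(E + v×B) = (4.806×10⁻¹⁹ C)·(-3.41×10⁵, -2.83×10⁵, -5.96×10⁵) = (-1.64×10⁻¹³, -1.36×10⁻¹³, -2.87×10⁻¹³) N.
|F| = 3.57×10⁻¹³ N.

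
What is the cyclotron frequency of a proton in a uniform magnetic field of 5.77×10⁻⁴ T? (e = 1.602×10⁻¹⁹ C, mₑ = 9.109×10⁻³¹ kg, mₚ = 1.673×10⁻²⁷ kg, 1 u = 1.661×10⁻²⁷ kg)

f ≈ 8790 Hz

f = |q|B/(2πm).
f = (1.602×10⁻¹⁹)(5.77×10⁻⁴)/(2π·1.673×10⁻²⁷) ≈ 8790 Hz.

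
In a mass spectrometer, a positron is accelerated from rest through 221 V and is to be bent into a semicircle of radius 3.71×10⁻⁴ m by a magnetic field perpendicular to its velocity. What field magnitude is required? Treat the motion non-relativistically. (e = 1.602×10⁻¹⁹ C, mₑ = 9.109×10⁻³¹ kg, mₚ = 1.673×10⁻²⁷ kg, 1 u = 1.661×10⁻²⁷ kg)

B ≈ 0.135 T

v = √(2|q|V/m) = √(2·1.602×10⁻¹⁹·221/9.109×10⁻³¹) ≈ 8.817×10⁶ m/s.
B = mv/(|q|r) = (9.109×10⁻³¹)(8.817×10⁶)/((1.602×10⁻¹⁹)(3.71×10⁻⁴)) ≈ 0.135 T.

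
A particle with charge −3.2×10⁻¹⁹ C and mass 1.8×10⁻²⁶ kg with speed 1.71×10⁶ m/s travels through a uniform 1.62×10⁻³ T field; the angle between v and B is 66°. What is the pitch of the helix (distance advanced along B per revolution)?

p ≈ 152 m

v∥ = v cosθ = 1.71×10⁶·cos66° ≈ 6.955×10⁵ m/s.
T = 2πm/(|q|B) = 2π(1.8×10⁻²⁶)/((3.2×10⁻¹⁹)(1.62×10⁻³)) ≈ 2.182×10⁻⁴ s.
pitch = v∥ T = (6.955×10⁵)(2.182×10⁻⁴) ≈ 152 m.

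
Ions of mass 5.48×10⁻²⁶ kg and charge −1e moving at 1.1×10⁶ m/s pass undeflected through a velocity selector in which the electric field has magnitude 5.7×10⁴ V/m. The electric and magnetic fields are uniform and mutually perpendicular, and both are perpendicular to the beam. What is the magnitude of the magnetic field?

Balance of forces in the selector: qE = qvB ⇒ B = E/v.
B = 5.7×10⁴/1.1×10⁶ = 0.052 T.

B = 0.052 T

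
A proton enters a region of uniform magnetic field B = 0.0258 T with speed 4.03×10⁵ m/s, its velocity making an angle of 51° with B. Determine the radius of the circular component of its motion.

v⊥ = v sinθ = 4.03×10⁵·sin51° ≈ 3.132×10⁵ m/s.
r = m v⊥/(|q|B) = (1.673×10⁻²⁷)(3.132×10⁵)/((1.602×10⁻¹⁹)(0.0258)) ≈ 0.127 m.

r ≈ 0.127 m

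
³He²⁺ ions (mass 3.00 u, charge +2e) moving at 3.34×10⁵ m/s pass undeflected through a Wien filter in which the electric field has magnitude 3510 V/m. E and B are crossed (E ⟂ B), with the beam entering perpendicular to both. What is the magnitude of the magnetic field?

B = 0.0105 T

Balance of forces in the selector: qE = qvB ⇒ B = E/v.
B = 3510/3.34×10⁵ = 0.0105 T.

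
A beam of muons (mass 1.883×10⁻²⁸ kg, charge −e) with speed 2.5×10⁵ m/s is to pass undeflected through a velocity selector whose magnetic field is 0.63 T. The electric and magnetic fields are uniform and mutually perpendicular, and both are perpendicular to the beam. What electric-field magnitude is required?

E = 1.6×10⁵ V/m

For straight-line motion qE = qvB, so E = vB.
E = 2.5×10⁵ × 0.63 = 1.6×10⁵ V/m.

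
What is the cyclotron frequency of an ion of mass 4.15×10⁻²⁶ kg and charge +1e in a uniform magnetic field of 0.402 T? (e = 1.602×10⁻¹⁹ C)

f ≈ 2.47×10⁵ Hz

f = |q|B/(2πm).
f = (1.602×10⁻¹⁹)(0.402)/(2π·4.15×10⁻²⁶) ≈ 2.47×10⁵ Hz.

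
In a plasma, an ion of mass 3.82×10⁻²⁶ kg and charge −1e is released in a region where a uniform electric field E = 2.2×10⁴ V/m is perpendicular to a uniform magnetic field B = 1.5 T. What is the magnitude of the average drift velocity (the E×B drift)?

In crossed fields the guiding centre drifts at v_d = |E×B|/B² = E/B, independent of charge and mass.
v_d = 2.2×10⁴/1.5 = 1.5×10⁴ m/s.

v_d ≈ 1.5×10⁴ m/s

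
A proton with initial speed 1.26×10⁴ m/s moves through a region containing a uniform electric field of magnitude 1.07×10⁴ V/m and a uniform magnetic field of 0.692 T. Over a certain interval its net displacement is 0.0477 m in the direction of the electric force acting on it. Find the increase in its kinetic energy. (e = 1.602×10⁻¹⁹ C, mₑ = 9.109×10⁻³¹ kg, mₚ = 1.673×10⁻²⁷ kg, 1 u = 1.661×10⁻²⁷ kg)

ΔKE ≈ 8.18×10⁻¹⁷ J

The magnetic force is always ⟂ v and does no work; only the electric force changes KE.
ΔKE = F_E · d = |q|E d = (1.602×10⁻¹⁹)(1.07×10⁴)(0.0477) ≈ 8.18×10⁻¹⁷ J.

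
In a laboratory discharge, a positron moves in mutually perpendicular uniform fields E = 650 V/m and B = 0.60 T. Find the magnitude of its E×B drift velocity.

v_d ≈ 1100 m/s

The E×B drift speed is v_d = E/B.
v_d = 650/0.60 = 1100 m/s.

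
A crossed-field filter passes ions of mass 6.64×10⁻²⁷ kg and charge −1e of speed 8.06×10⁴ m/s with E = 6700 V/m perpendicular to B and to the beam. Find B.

Balance of forces in the selector: qE = qvB ⇒ B = E/v.
B = 6700/8.06×10⁴ = 0.0831 T.

B = 0.0831 T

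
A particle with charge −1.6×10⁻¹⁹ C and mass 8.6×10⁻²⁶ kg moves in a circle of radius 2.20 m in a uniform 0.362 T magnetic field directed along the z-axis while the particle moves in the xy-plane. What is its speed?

v ≈ 1.48×10⁶ m/s

From |q|vB = mv²/r, v = |q|Br/m.
v = (1.6×10⁻¹⁹)(0.362)(2.20)/8.6×10⁻²⁶ ≈ 1.48×10⁶ m/s.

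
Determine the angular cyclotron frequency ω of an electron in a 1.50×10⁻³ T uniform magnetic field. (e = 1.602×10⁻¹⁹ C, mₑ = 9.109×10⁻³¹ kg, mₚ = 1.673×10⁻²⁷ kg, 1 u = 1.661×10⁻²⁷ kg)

ω = |q|B/m.
ω = (1.602×10⁻¹⁹)(1.50×10⁻³)/9.109×10⁻³¹ ≈ 2.64×10⁸ rad/s.

ω ≈ 2.64×10⁸ rad/s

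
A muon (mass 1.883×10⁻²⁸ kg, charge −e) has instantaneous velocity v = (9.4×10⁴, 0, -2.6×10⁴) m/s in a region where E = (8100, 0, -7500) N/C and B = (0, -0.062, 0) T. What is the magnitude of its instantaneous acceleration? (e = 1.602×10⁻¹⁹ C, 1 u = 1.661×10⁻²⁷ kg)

|a| ≈ 1.26×10¹³ m/s²

v×B = (-1610, 0, -5830) N/C.
E + v×B = (6490, 0, -1.33×10⁴) N/C.
F = q(E + v×B) = (−1.602×10⁻¹⁹ C)·(6490, 0, -1.33×10⁴) = (-1.04×10⁻¹⁵, 0, 2.14×10⁻¹⁵) N.
|a| = |F|/m = 2.375×10⁻¹⁵/1.883×10⁻²⁸ ≈ 1.26×10¹³ m/s².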